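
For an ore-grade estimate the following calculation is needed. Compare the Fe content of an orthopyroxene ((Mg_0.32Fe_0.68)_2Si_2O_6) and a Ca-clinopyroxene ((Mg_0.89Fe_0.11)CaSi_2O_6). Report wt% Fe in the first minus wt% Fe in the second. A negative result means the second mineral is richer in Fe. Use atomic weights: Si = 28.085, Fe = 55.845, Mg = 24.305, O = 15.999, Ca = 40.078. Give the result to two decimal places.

28.38 percentage points

First mineral: 75.949 g Fe in 243.668 g formula = 31.17 wt% Fe.
Second mineral: 6.143 g Fe in 220.016 g formula = 2.79 wt% Fe.
31.17% − 2.79% gives a difference of 28.38 percentage points.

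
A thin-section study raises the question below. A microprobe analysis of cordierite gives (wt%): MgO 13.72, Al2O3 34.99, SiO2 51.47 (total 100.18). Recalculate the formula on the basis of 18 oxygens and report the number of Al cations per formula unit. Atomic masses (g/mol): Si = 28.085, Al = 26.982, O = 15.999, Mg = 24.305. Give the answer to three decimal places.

4.007 Al apfu

MgO (M=40.304): mol = 0.34041; Mg = 0.34041, O = 0.34041.
Al2O3 (M=101.961): mol = 0.34317; Al = 0.68634, O = 1.02951.
SiO2 (M=60.083): mol = 0.85665; Si = 0.85665, O = 1.71330.
ΣO = 3.08322; factor = 18/ΣO = 5.83805.
Al apfu = 0.68634 × 5.83805 = 4.007.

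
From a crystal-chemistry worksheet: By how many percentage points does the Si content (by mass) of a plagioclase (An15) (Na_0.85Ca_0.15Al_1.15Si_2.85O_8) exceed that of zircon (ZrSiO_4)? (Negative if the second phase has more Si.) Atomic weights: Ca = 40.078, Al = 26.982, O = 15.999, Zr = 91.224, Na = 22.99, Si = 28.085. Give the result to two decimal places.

M(Na_0.85Ca_0.15Al_1.15Si_2.85O_8) = 264.617 g/mol, so wt% Si = 80.042/264.617 × 100 = 30.25%.
M(ZrSiO_4) = 183.305 g/mol, so wt% Si = 28.085/183.305 × 100 = 15.32%.
30.25 − 15.32 = 14.93 pp.

14.93 percentage points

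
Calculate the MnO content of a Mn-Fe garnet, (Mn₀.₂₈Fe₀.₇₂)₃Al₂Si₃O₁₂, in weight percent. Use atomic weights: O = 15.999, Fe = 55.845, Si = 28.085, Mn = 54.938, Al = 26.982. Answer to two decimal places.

Molar mass of (Mn₀.₂₈Fe₀.₇₂)₃Al₂Si₃O₁₂ = 0.84·54.938 + 2.16·55.845 + 2·26.982 + 3·28.085 + 12·15.999 = 496.980 g/mol.
Each formula unit contains 0.84 Mn, equivalent to 0.84/1 = 0.8400 mol MnO.
M(MnO) = 1×54.938 + 1×15.999 = 70.937 g/mol.
Mass of MnO per formula unit = 0.8400 × 70.937 = 59.587 g.
MnO wt% = 59.587 / 496.980 × 100 = 11.99%.

11.99 wt%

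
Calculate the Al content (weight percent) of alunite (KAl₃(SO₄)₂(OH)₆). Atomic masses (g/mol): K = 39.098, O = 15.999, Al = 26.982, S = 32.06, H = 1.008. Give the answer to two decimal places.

19.54 weight percent

Formula mass = 1×39.098 + 3×26.982 + 2×32.06 + 14×15.999 + 6×1.008 = 414.198 g/mol, of which 80.946 g is Al.
So Al makes up 80.946/414.198 = 0.1954 of the mass, i.e. 19.54%.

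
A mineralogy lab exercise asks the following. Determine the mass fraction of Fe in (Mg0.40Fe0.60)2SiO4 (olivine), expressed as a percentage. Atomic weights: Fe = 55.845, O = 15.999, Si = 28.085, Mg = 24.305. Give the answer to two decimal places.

37.53 mass %

Formula mass = 0.80*24.305 + 1.20*55.845 + 1*28.085 + 4*15.999 = 178.539 g/mol, of which 67.014 g is Fe.
So Fe makes up 67.014/178.539 = 0.3753 of the mass, i.e. 37.53%.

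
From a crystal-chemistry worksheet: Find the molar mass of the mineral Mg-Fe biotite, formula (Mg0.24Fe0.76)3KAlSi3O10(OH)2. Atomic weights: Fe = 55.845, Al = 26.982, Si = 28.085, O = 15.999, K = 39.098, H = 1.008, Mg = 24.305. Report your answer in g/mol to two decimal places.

The formula mass is the sum 0.72×24.305 + 2.28×55.845 + 1×39.098 + 1×26.982 + 3×28.085 + 12×15.999 + 2×1.008.

489.17 g/mol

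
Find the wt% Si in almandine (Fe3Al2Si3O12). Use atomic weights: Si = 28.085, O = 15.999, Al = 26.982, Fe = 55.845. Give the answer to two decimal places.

16.93 weight percent

Molar mass of Fe3Al2Si3O12: 3×55.845 + 2×26.982 + 3×28.085 + 12×15.999 = 497.742 g/mol.
Mass of Si per formula unit: 3 × 28.085 = 84.255 g.
Weight fraction Si = 84.255 / 497.742 = 0.1693.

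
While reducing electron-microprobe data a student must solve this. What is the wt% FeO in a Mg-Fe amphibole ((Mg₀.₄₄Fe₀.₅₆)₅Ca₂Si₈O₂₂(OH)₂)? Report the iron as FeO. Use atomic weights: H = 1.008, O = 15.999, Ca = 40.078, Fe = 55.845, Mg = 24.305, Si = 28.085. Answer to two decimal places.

Molar mass of (Mg₀.₄₄Fe₀.₅₆)₅Ca₂Si₈O₂₂(OH)₂ = 2.20×24.305 + 2.80×55.845 + 2×40.078 + 8×28.085 + 24×15.999 + 2×1.008 = 900.665 g/mol.
Each formula unit contains 2.80 Fe, equivalent to 2.80/1 = 2.8000 mol FeO.
M(FeO) = 1×55.845 + 1×15.999 = 71.844 g/mol.
Mass of FeO per formula unit = 2.8000 × 71.844 = 201.163 g.
FeO wt% = 201.163 / 900.665 × 100 = 22.33%.

22.33 wt%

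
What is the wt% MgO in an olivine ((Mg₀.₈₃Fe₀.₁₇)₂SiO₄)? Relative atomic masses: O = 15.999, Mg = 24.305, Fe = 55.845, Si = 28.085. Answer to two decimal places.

Molar mass of (Mg₀.₈₃Fe₀.₁₇)₂SiO₄ = 1.66*24.305 + 0.34*55.845 + 1*28.085 + 4*15.999 = 151.415 g/mol.
Each formula unit contains 1.66 Mg, equivalent to 1.66/1 = 1.6600 mol MgO.
M(MgO) = 1×24.305 + 1×15.999 = 40.304 g/mol.
Mass of MgO per formula unit = 1.6600 × 40.304 = 66.905 g.
MgO wt% = 66.905 / 151.415 × 100 = 44.19%.

44.19 wt%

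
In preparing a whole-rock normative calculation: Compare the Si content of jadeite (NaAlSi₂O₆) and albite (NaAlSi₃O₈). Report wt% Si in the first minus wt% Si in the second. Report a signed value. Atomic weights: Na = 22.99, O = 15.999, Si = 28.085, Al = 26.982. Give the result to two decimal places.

-4.34 percentage points

Si in NaAlSi₂O₆: molar mass 202.136 g/mol; 2×28.085 = 56.170 g → 27.79 wt%.
Si in NaAlSi₃O₈: molar mass 262.219 g/mol; 3×28.085 = 84.255 g → 32.13 wt%.
Difference = 27.79 − 32.13 = -4.34 percentage points.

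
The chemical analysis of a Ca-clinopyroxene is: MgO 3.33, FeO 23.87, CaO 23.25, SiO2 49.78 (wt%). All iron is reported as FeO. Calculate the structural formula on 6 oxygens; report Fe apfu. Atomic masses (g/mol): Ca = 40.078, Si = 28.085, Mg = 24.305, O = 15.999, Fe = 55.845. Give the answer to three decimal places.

0.802 Fe apfu

MgO: 3.33/40.304 = 0.08262 mol → 0.08262 mol Mg, 0.08262 mol O.
FeO: 23.87/71.844 = 0.33225 mol → 0.33225 mol Fe, 0.33225 mol O.
CaO: 23.25/56.077 = 0.41461 mol → 0.41461 mol Ca, 0.41461 mol O.
SiO2: 49.78/60.083 = 0.82852 mol → 0.82852 mol Si, 1.65704 mol O.
Total oxygen = 2.48652 mol. Normalization factor = 6/2.48652 = 2.41301.
Fe per 6 O = 0.33225 × 2.41301 = 0.802.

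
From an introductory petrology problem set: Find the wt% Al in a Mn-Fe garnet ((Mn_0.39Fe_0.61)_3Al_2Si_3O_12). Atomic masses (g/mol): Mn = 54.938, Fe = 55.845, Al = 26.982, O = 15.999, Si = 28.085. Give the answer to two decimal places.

Molar mass of (Mn_0.39Fe_0.61)_3Al_2Si_3O_12: 1.17×54.938 + 1.83×55.845 + 2×26.982 + 3×28.085 + 12×15.999 = 496.681 g/mol.
Mass of Al per formula unit: 2 × 26.982 = 53.964 g.
Weight fraction Al = 53.964 / 496.681 = 0.1086.

10.86 wt%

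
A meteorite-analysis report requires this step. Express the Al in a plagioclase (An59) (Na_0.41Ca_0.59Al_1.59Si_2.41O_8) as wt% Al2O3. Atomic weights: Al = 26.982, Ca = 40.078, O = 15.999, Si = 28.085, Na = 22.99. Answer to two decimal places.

29.84 wt%

Formula mass = 271.650 g/mol.
1.59 Al → 0.7950 mol Al2O3 per formula unit; M(Al2O3) = 101.961, so Al2O3 mass = 81.059 g.
81.059/271.650 × 100 = 29.84 wt%.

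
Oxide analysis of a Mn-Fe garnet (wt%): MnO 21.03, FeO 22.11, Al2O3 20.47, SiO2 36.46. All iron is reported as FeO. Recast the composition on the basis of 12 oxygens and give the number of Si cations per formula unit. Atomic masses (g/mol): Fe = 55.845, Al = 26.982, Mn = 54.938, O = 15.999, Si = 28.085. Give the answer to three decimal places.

MnO: 21.03/70.937 = 0.29646 mol → 0.29646 mol Mn, 0.29646 mol O.
FeO: 22.11/71.844 = 0.30775 mol → 0.30775 mol Fe, 0.30775 mol O.
Al2O3: 20.47/101.961 = 0.20076 mol → 0.40152 mol Al, 0.60228 mol O.
SiO2: 36.46/60.083 = 0.60683 mol → 0.60683 mol Si, 1.21366 mol O.
Total oxygen = 2.42015 mol. Normalization factor = 12/2.42015 = 4.95837.
Si per 12 O = 0.60683 × 4.95837 = 3.009.

3.009 Si apfu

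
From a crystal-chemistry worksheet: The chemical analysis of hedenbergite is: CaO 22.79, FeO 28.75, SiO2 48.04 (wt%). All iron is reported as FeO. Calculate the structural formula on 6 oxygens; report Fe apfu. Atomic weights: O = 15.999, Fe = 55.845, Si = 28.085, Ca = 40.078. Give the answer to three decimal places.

CaO: 22.79/56.077 = 0.40641 mol → 0.40641 mol Ca, 0.40641 mol O.
FeO: 28.75/71.844 = 0.40017 mol → 0.40017 mol Fe, 0.40017 mol O.
SiO2: 48.04/60.083 = 0.79956 mol → 0.79956 mol Si, 1.59912 mol O.
Total oxygen = 2.40570 mol. Normalization factor = 6/2.40570 = 2.49408.
Fe per 6 O = 0.40017 × 2.49408 = 0.998.

0.998 Fe apfu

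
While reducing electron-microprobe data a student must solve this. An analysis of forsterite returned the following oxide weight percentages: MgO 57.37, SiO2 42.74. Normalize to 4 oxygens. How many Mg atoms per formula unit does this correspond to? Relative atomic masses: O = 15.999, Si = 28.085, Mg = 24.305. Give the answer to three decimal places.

MgO: 57.37/40.304 = 1.42343 mol → 1.42343 mol Mg, 1.42343 mol O.
SiO2: 42.74/60.083 = 0.71135 mol → 0.71135 mol Si, 1.42270 mol O.
Total oxygen = 2.84613 mol. Normalization factor = 4/2.84613 = 1.40542.
Mg per 4 O = 1.42343 × 1.40542 = 2.001.

2.001 Mg apfu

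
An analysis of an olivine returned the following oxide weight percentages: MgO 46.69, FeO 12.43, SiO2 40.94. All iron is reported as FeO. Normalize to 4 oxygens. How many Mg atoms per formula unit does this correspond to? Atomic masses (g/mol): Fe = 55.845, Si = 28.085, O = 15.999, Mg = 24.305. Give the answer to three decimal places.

46.69 wt% MgO ÷ 40.304 g/mol = 1.15845 mol, giving 1.15845 Mg and 1.15845 O.
12.43 wt% FeO ÷ 71.844 g/mol = 0.17301 mol, giving 0.17301 Fe and 0.17301 O.
40.94 wt% SiO2 ÷ 60.083 g/mol = 0.68139 mol, giving 0.68139 Si and 1.36278 O.
Oxygen sums to 2.69424; scaling by 4/2.69424 = 1.48465 puts the formula on 4 O.
Mg: 1.15845 × 1.48465 = 1.720 atoms per formula unit.

1.720 Mg apfu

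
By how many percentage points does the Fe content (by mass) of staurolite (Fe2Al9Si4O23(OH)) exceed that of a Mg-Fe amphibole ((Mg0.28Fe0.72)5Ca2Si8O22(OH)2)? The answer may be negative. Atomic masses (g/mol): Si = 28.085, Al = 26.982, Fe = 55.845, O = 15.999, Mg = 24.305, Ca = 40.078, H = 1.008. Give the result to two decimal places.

M(Fe2Al9Si4O23(OH)) = 851.852 g/mol, so wt% Fe = 111.690/851.852 × 100 = 13.11%.
M((Mg0.28Fe0.72)5Ca2Si8O22(OH)2) = 925.897 g/mol, so wt% Fe = 201.042/925.897 × 100 = 21.71%.
13.11 − 21.71 = -8.60 pp.

-8.60 percentage points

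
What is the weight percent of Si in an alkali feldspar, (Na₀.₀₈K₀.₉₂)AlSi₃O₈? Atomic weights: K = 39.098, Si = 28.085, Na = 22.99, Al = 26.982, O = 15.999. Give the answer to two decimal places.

Molar mass of (Na₀.₀₈K₀.₉₂)AlSi₃O₈: 0.08×22.99 + 0.92×39.098 + 1×26.982 + 3×28.085 + 8×15.999 = 277.038 g/mol.
Mass of Si per formula unit: 3 × 28.085 = 84.255 g.
Weight fraction Si = 84.255 / 277.038 = 0.3041.

30.41 mass %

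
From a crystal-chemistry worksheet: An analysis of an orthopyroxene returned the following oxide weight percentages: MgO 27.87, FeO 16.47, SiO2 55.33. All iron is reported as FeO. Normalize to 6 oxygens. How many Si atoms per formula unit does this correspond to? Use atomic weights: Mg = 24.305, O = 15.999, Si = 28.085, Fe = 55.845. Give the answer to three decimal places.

MgO (M=40.304): mol = 0.69149; Mg = 0.69149, O = 0.69149.
FeO (M=71.844): mol = 0.22925; Fe = 0.22925, O = 0.22925.
SiO2 (M=60.083): mol = 0.92089; Si = 0.92089, O = 1.84178.
ΣO = 2.76252; factor = 6/ΣO = 2.17193.
Si apfu = 0.92089 × 2.17193 = 2.000.

2.000 Si apfu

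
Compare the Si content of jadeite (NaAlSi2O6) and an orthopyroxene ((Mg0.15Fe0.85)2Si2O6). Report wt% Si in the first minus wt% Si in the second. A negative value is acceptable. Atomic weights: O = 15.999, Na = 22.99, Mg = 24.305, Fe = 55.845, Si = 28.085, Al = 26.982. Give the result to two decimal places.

5.71 percentage points

Si in NaAlSi2O6: molar mass 202.136 g/mol; 2×28.085 = 56.170 g → 27.79 wt%.
Si in (Mg0.15Fe0.85)2Si2O6: molar mass 254.392 g/mol; 2×28.085 = 56.170 g → 22.08 wt%.
Difference = 27.79 − 22.08 = 5.71 percentage points.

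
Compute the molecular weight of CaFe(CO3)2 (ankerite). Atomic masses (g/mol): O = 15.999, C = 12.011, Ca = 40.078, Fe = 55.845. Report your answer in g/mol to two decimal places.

The formula mass is the sum 1·40.078 + 1·55.845 + 2·12.011 + 6·15.999.

215.94 g/mol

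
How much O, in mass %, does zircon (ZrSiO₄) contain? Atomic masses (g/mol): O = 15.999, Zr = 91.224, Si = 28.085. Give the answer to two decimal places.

34.91 mass %

Molar mass of ZrSiO₄: 1×91.224 + 1×28.085 + 4×15.999 = 183.305 g/mol.
Mass of O per formula unit: 4 × 15.999 = 63.996 g.
Weight fraction O = 63.996 / 183.305 = 0.3491.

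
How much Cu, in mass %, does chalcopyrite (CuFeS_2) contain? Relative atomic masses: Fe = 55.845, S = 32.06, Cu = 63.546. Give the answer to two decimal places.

Formula mass = 1*63.546 + 1*55.845 + 2*32.06 = 183.511 g/mol, of which 63.546 g is Cu.
So Cu makes up 63.546/183.511 = 0.3463 of the mass, i.e. 34.63%.

34.63 mass %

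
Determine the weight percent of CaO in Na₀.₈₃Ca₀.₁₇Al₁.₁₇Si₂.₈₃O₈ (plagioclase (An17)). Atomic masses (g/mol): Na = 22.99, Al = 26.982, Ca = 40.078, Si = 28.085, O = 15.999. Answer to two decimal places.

3.60 wt%

Molar mass of Na₀.₈₃Ca₀.₁₇Al₁.₁₇Si₂.₈₃O₈ = 0.83·22.99 + 0.17·40.078 + 1.17·26.982 + 2.83·28.085 + 8·15.999 = 264.936 g/mol.
Each formula unit contains 0.17 Ca, equivalent to 0.17/1 = 0.1700 mol CaO.
M(CaO) = 1×40.078 + 1×15.999 = 56.077 g/mol.
Mass of CaO per formula unit = 0.1700 × 56.077 = 9.533 g.
CaO wt% = 9.533 / 264.936 × 100 = 3.60%.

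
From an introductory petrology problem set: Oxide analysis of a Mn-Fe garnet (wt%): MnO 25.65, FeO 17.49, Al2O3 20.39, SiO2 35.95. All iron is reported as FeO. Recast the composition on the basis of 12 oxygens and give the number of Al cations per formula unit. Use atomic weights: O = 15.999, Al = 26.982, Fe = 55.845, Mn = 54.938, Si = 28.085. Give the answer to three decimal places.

MnO: 25.65/70.937 = 0.36159 mol → 0.36159 mol Mn, 0.36159 mol O.
FeO: 17.49/71.844 = 0.24344 mol → 0.24344 mol Fe, 0.24344 mol O.
Al2O3: 20.39/101.961 = 0.19998 mol → 0.39996 mol Al, 0.59994 mol O.
SiO2: 35.95/60.083 = 0.59834 mol → 0.59834 mol Si, 1.19668 mol O.
Total oxygen = 2.40165 mol. Normalization factor = 12/2.40165 = 4.99656.
Al per 12 O = 0.39996 × 4.99656 = 1.998.

1.998 Al apfu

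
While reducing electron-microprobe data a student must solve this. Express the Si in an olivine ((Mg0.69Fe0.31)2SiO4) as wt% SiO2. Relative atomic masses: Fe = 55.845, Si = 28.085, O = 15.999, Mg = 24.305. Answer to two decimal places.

Formula mass = 160.246 g/mol.
1 Si → 1.0000 mol SiO2 per formula unit; M(SiO2) = 60.083, so SiO2 mass = 60.083 g.
60.083/160.246 × 100 = 37.49 wt%.

37.49 wt%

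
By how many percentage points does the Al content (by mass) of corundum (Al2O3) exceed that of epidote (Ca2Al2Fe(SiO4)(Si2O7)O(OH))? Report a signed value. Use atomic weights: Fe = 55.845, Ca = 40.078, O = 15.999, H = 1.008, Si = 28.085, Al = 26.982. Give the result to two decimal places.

41.76 percentage points

M(Al2O3) = 101.961 g/mol, so wt% Al = 53.964/101.961 × 100 = 52.93%.
M(Ca2Al2Fe(SiO4)(Si2O7)O(OH)) = 483.215 g/mol, so wt% Al = 53.964/483.215 × 100 = 11.17%.
52.93 − 11.17 = 41.76 pp.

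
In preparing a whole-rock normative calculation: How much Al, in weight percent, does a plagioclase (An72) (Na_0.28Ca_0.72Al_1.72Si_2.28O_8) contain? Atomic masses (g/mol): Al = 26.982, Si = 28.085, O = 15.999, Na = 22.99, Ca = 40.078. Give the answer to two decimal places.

16.95 weight percent

Formula mass = 0.28*22.99 + 0.72*40.078 + 1.72*26.982 + 2.28*28.085 + 8*15.999 = 273.728 g/mol, of which 46.409 g is Al.
So Al makes up 46.409/273.728 = 0.1695 of the mass, i.e. 16.95%.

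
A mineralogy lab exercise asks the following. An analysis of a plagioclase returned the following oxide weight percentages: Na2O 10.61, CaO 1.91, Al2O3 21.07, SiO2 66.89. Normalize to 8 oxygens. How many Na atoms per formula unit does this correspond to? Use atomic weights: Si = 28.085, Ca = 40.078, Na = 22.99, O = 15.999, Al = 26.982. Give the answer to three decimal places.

10.61 wt% Na2O ÷ 61.979 g/mol = 0.17119 mol, giving 0.34238 Na and 0.17119 O.
1.91 wt% CaO ÷ 56.077 g/mol = 0.03406 mol, giving 0.03406 Ca and 0.03406 O.
21.07 wt% Al2O3 ÷ 101.961 g/mol = 0.20665 mol, giving 0.41330 Al and 0.61995 O.
66.89 wt% SiO2 ÷ 60.083 g/mol = 1.11329 mol, giving 1.11329 Si and 2.22658 O.
Oxygen sums to 3.05178; scaling by 8/3.05178 = 2.62142 puts the formula on 8 O.
Na: 0.34238 × 2.62142 = 0.898 atoms per formula unit.

0.898 Na apfu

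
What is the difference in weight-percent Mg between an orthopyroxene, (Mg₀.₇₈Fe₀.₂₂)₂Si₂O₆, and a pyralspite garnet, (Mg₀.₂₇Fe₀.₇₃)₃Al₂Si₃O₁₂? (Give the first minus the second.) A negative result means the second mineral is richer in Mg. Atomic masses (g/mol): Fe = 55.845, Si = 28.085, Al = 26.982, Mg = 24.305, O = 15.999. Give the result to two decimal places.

13.49 percentage points

M((Mg₀.₇₈Fe₀.₂₂)₂Si₂O₆) = 214.652 g/mol, so wt% Mg = 37.916/214.652 × 100 = 17.66%.
M((Mg₀.₂₇Fe₀.₇₃)₃Al₂Si₃O₁₂) = 472.195 g/mol, so wt% Mg = 19.687/472.195 × 100 = 4.17%.
17.66 − 4.17 = 13.49 pp.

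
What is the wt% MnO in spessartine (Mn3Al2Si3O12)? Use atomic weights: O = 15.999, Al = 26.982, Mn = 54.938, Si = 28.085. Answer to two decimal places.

42.99 wt%

Molar mass of Mn3Al2Si3O12 = 3×54.938 + 2×26.982 + 3×28.085 + 12×15.999 = 495.021 g/mol.
Each formula unit contains 3 Mn, equivalent to 3/1 = 3.0000 mol MnO.
M(MnO) = 1×54.938 + 1×15.999 = 70.937 g/mol.
Mass of MnO per formula unit = 3.0000 × 70.937 = 212.811 g.
MnO wt% = 212.811 / 495.021 × 100 = 42.99%.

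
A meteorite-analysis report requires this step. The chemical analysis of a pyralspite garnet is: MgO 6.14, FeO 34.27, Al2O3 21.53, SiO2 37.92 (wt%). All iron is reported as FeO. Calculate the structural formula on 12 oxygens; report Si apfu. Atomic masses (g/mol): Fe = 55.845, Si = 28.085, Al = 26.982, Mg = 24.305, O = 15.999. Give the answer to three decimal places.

MgO (M=40.304): mol = 0.15234; Mg = 0.15234, O = 0.15234.
FeO (M=71.844): mol = 0.47701; Fe = 0.47701, O = 0.47701.
Al2O3 (M=101.961): mol = 0.21116; Al = 0.42232, O = 0.63348.
SiO2 (M=60.083): mol = 0.63113; Si = 0.63113, O = 1.26226.
ΣO = 2.52509; factor = 12/ΣO = 4.75231.
Si apfu = 0.63113 × 4.75231 = 2.999.

2.999 Si apfu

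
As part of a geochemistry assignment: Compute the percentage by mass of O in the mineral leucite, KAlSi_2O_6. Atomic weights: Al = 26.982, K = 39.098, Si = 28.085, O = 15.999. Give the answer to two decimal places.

Molar mass of KAlSi_2O_6: 1×39.098 + 1×26.982 + 2×28.085 + 6×15.999 = 218.244 g/mol.
Mass of O per formula unit: 6 × 15.999 = 95.994 g.
Weight fraction O = 95.994 / 218.244 = 0.4398.

43.98 wt%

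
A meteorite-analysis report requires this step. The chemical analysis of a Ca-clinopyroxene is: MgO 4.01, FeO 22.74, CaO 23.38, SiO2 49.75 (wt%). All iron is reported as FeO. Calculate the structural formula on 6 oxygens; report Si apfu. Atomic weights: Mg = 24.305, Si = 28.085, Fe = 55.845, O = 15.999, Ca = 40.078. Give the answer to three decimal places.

4.01 wt% MgO ÷ 40.304 g/mol = 0.09949 mol, giving 0.09949 Mg and 0.09949 O.
22.74 wt% FeO ÷ 71.844 g/mol = 0.31652 mol, giving 0.31652 Fe and 0.31652 O.
23.38 wt% CaO ÷ 56.077 g/mol = 0.41693 mol, giving 0.41693 Ca and 0.41693 O.
49.75 wt% SiO2 ÷ 60.083 g/mol = 0.82802 mol, giving 0.82802 Si and 1.65604 O.
Oxygen sums to 2.48898; scaling by 6/2.48898 = 2.41063 puts the formula on 6 O.
Si: 0.82802 × 2.41063 = 1.996 atoms per formula unit.

1.996 Si apfu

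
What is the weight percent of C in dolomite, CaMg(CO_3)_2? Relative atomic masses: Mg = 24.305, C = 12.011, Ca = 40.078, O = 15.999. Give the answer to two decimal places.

13.03 weight percent

M(CaMg(CO_3)_2) = 184.399 g/mol.
C contributes 2 × 12.011 = 24.022 g per mole.
24.022/184.399 = 0.1303 → 13.03%.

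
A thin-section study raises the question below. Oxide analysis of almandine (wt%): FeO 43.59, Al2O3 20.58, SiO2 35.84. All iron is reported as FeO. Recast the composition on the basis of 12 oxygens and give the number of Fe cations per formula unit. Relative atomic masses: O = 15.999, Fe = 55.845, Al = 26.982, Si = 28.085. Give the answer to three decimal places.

3.027 Fe apfu

43.59 wt% FeO ÷ 71.844 g/mol = 0.60673 mol, giving 0.60673 Fe and 0.60673 O.
20.58 wt% Al2O3 ÷ 101.961 g/mol = 0.20184 mol, giving 0.40368 Al and 0.60552 O.
35.84 wt% SiO2 ÷ 60.083 g/mol = 0.59651 mol, giving 0.59651 Si and 1.19302 O.
Oxygen sums to 2.40527; scaling by 12/2.40527 = 4.98904 puts the formula on 12 O.
Fe: 0.60673 × 4.98904 = 3.027 atoms per formula unit.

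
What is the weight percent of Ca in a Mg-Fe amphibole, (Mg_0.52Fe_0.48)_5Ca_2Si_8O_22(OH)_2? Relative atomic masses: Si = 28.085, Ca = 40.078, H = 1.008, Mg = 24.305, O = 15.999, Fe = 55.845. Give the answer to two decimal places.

Formula mass = 2.60·24.305 + 2.40·55.845 + 2·40.078 + 8·28.085 + 24·15.999 + 2·1.008 = 888.049 g/mol, of which 80.156 g is Ca.
So Ca makes up 80.156/888.049 = 0.0903 of the mass, i.e. 9.03%.

9.03 weight percent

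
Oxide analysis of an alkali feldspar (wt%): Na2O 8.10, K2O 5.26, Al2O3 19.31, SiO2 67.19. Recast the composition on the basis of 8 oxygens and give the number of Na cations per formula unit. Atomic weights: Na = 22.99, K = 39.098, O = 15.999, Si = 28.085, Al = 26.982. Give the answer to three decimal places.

Na2O (M=61.979): mol = 0.13069; Na = 0.26138, O = 0.13069.
K2O (M=94.195): mol = 0.05584; K = 0.11168, O = 0.05584.
Al2O3 (M=101.961): mol = 0.18939; Al = 0.37878, O = 0.56817.
SiO2 (M=60.083): mol = 1.11829; Si = 1.11829, O = 2.23658.
ΣO = 2.99128; factor = 8/ΣO = 2.67444.
Na apfu = 0.26138 × 2.67444 = 0.699.

0.699 Na apfu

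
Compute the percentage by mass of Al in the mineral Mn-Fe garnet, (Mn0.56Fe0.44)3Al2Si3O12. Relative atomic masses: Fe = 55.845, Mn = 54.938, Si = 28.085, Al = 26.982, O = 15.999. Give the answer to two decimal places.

10.88 weight percent

Molar mass of (Mn0.56Fe0.44)3Al2Si3O12: 1.68×54.938 + 1.32×55.845 + 2×26.982 + 3×28.085 + 12×15.999 = 496.218 g/mol.
Mass of Al per formula unit: 2 × 26.982 = 53.964 g.
Weight fraction Al = 53.964 / 496.218 = 0.1088.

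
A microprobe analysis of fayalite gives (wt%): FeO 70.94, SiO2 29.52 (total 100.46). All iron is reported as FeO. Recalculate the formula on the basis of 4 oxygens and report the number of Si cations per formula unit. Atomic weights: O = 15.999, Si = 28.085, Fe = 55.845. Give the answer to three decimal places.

0.998 Si apfu

FeO (M=71.844): mol = 0.98742; Fe = 0.98742, O = 0.98742.
SiO2 (M=60.083): mol = 0.49132; Si = 0.49132, O = 0.98264.
ΣO = 1.97006; factor = 4/ΣO = 2.03040.
Si apfu = 0.49132 × 2.03040 = 0.998.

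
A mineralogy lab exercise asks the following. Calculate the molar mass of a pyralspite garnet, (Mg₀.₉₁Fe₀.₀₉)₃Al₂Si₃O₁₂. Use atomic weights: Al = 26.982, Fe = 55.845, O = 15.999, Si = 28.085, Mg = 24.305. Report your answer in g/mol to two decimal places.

411.64 g/mol

The formula mass is the sum 2.73·24.305 + 0.27·55.845 + 2·26.982 + 3·28.085 + 12·15.999.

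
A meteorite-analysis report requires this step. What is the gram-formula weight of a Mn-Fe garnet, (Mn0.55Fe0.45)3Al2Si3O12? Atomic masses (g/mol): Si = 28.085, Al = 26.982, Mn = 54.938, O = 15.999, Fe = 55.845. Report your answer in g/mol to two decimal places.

496.25 g/mol

M = 1.65*54.938 + 1.35*55.845 + 2*26.982 + 3*28.085 + 12*15.999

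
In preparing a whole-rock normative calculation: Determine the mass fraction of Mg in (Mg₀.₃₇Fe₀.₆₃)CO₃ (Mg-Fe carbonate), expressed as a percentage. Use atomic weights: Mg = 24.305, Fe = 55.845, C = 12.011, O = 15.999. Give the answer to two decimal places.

M((Mg₀.₃₇Fe₀.₆₃)CO₃) = 104.183 g/mol.
Mg contributes 0.37 × 24.305 = 8.993 g per mole.
8.993/104.183 = 0.0863 → 8.63%.

8.63 weight percent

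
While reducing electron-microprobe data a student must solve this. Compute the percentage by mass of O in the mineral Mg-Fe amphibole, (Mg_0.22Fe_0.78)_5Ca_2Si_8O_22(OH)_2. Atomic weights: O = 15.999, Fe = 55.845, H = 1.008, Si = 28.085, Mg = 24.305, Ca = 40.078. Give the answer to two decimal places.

41.05 mass %

M((Mg_0.22Fe_0.78)_5Ca_2Si_8O_22(OH)_2) = 935.359 g/mol.
O contributes 24 × 15.999 = 383.976 g per mole.
383.976/935.359 = 0.4105 → 41.05%.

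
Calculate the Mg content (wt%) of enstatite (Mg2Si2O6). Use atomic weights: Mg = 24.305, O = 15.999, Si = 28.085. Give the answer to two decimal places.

M(Mg2Si2O6) = 200.774 g/mol.
Mg contributes 2 × 24.305 = 48.610 g per mole.
48.610/200.774 = 0.2421 → 24.21%.

24.21 wt%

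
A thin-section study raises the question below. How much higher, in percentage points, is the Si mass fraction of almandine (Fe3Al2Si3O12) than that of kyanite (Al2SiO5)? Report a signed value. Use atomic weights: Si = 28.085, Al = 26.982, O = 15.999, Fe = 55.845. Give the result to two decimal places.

First mineral: 84.255 g Si in 497.742 g formula = 16.93 wt% Si.
Second mineral: 28.085 g Si in 162.044 g formula = 17.33 wt% Si.
16.93% − 17.33% gives a difference of -0.40 percentage points.

-0.40 percentage points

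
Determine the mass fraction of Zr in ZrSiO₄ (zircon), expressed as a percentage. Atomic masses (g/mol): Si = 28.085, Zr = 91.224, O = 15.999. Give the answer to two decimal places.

Formula mass = 1·91.224 + 1·28.085 + 4·15.999 = 183.305 g/mol, of which 91.224 g is Zr.
So Zr makes up 91.224/183.305 = 0.4977 of the mass, i.e. 49.77%.

49.77 weight percent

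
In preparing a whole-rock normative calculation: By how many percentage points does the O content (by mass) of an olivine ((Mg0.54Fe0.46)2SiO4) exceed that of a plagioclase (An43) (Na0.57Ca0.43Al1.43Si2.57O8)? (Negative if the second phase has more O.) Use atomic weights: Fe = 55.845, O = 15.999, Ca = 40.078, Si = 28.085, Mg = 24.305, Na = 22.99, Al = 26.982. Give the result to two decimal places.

-9.85 percentage points

First mineral: 63.996 g O in 169.708 g formula = 37.71 wt% O.
Second mineral: 127.992 g O in 269.093 g formula = 47.56 wt% O.
37.71% − 47.56% gives a difference of -9.85 percentage points.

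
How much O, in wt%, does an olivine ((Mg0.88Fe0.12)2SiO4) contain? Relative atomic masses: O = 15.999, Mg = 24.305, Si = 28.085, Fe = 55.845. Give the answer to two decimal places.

Molar mass of (Mg0.88Fe0.12)2SiO4: 1.76·24.305 + 0.24·55.845 + 1·28.085 + 4·15.999 = 148.261 g/mol.
Mass of O per formula unit: 4 × 15.999 = 63.996 g.
Weight fraction O = 63.996 / 148.261 = 0.4316.

43.16 wt%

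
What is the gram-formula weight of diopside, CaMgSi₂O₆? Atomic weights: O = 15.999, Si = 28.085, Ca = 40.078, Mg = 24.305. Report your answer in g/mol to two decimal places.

216.55 g/mol

M = 1·40.078 + 1·24.305 + 2·28.085 + 6·15.999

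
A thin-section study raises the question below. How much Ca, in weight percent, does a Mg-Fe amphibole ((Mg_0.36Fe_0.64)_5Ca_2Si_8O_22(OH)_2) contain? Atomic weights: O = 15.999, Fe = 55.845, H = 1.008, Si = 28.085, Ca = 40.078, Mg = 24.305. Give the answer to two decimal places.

8.78 weight percent

Molar mass of (Mg_0.36Fe_0.64)_5Ca_2Si_8O_22(OH)_2: 1.80·24.305 + 3.20·55.845 + 2·40.078 + 8·28.085 + 24·15.999 + 2·1.008 = 913.281 g/mol.
Mass of Ca per formula unit: 2 × 40.078 = 80.156 g.
Weight fraction Ca = 80.156 / 913.281 = 0.0878.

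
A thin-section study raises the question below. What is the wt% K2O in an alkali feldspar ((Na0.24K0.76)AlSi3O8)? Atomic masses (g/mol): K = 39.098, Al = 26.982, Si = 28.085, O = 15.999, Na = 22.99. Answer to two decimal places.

13.04 wt%

M((Na0.24K0.76)AlSi3O8) = 274.461 g/mol; M(K2O) = 94.195 g/mol.
Moles K2O per formula unit = 0.76 K ÷ 2 = 0.3800.
K2O fraction = (0.3800 × 94.195) / 274.461 = 35.794/274.461 = 0.1304.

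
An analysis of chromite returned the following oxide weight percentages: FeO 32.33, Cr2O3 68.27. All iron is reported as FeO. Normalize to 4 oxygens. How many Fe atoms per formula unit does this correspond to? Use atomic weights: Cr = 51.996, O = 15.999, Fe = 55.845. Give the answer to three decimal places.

32.33 wt% FeO ÷ 71.844 g/mol = 0.45000 mol, giving 0.45000 Fe and 0.45000 O.
68.27 wt% Cr2O3 ÷ 151.989 g/mol = 0.44918 mol, giving 0.89836 Cr and 1.34754 O.
Oxygen sums to 1.79754; scaling by 4/1.79754 = 2.22526 puts the formula on 4 O.
Fe: 0.45000 × 2.22526 = 1.001 atoms per formula unit.

1.001 Fe apfu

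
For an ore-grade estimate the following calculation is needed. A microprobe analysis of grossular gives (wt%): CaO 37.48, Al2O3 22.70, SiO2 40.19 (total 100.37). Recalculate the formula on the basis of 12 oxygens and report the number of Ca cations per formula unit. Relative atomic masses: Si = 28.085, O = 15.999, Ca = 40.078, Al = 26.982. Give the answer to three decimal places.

CaO: 37.48/56.077 = 0.66837 mol → 0.66837 mol Ca, 0.66837 mol O.
Al2O3: 22.70/101.961 = 0.22263 mol → 0.44526 mol Al, 0.66789 mol O.
SiO2: 40.19/60.083 = 0.66891 mol → 0.66891 mol Si, 1.33782 mol O.
Total oxygen = 2.67408 mol. Normalization factor = 12/2.67408 = 4.48752.
Ca per 12 O = 0.66837 × 4.48752 = 2.999.

2.999 Ca apfu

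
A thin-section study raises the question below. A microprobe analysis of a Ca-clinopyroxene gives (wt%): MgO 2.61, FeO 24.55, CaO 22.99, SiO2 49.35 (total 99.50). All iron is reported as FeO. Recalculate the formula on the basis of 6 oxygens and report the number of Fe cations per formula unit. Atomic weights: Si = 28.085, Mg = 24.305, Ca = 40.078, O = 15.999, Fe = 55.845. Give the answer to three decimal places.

2.61 wt% MgO ÷ 40.304 g/mol = 0.06476 mol, giving 0.06476 Mg and 0.06476 O.
24.55 wt% FeO ÷ 71.844 g/mol = 0.34171 mol, giving 0.34171 Fe and 0.34171 O.
22.99 wt% CaO ÷ 56.077 g/mol = 0.40997 mol, giving 0.40997 Ca and 0.40997 O.
49.35 wt% SiO2 ÷ 60.083 g/mol = 0.82136 mol, giving 0.82136 Si and 1.64272 O.
Oxygen sums to 2.45916; scaling by 6/2.45916 = 2.43986 puts the formula on 6 O.
Fe: 0.34171 × 2.43986 = 0.834 atoms per formula unit.

0.834 Fe apfu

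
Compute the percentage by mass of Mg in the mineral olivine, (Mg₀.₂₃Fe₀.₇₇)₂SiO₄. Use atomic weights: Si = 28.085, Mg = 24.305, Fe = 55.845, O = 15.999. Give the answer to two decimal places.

5.91 wt%

Molar mass of (Mg₀.₂₃Fe₀.₇₇)₂SiO₄: 0.46*24.305 + 1.54*55.845 + 1*28.085 + 4*15.999 = 189.263 g/mol.
Mass of Mg per formula unit: 0.46 × 24.305 = 11.180 g.
Weight fraction Mg = 11.180 / 189.263 = 0.0591.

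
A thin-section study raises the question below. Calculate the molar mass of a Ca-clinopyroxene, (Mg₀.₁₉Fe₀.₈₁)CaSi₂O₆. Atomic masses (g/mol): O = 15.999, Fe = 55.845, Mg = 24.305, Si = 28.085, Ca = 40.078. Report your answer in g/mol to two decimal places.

242.09 g/mol

M = 0.19×24.305 + 0.81×55.845 + 1×40.078 + 2×28.085 + 6×15.999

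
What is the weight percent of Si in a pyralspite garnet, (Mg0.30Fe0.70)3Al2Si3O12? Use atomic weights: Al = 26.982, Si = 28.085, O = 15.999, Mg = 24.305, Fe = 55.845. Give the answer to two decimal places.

17.95 weight percent

M((Mg0.30Fe0.70)3Al2Si3O12) = 469.356 g/mol.
Si contributes 3 × 28.085 = 84.255 g per mole.
84.255/469.356 = 0.1795 → 17.95%.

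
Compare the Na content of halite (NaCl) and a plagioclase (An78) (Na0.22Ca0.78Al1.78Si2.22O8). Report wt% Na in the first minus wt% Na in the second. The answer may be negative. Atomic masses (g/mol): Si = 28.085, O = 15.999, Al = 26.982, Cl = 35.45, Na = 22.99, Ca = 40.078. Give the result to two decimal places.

First mineral: 22.990 g Na in 58.440 g formula = 39.34 wt% Na.
Second mineral: 5.058 g Na in 274.687 g formula = 1.84 wt% Na.
39.34% − 1.84% gives a difference of 37.50 percentage points.

37.50 percentage points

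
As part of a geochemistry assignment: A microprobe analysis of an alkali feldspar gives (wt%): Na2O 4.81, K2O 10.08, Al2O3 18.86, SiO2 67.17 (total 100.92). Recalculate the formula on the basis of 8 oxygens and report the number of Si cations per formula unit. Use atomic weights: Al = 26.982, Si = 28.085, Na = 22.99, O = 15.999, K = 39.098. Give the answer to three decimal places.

3.006 Si apfu

Na2O (M=61.979): mol = 0.07761; Na = 0.15522, O = 0.07761.
K2O (M=94.195): mol = 0.10701; K = 0.21402, O = 0.10701.
Al2O3 (M=101.961): mol = 0.18497; Al = 0.36994, O = 0.55491.
SiO2 (M=60.083): mol = 1.11795; Si = 1.11795, O = 2.23590.
ΣO = 2.97543; factor = 8/ΣO = 2.68869.
Si apfu = 1.11795 × 2.68869 = 3.006.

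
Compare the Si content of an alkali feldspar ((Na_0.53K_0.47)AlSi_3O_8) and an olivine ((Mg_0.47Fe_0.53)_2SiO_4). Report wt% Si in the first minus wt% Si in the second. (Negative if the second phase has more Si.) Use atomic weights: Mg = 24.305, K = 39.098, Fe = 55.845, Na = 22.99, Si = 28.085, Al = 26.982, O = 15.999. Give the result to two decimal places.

First mineral: 84.255 g Si in 269.790 g formula = 31.23 wt% Si.
Second mineral: 28.085 g Si in 174.123 g formula = 16.13 wt% Si.
31.23% − 16.13% gives a difference of 15.10 percentage points.

15.10 percentage points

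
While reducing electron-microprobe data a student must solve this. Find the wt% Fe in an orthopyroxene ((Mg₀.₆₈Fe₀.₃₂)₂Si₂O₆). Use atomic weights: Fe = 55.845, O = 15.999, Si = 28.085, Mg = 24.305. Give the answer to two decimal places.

Formula mass = 1.36*24.305 + 0.64*55.845 + 2*28.085 + 6*15.999 = 220.960 g/mol, of which 35.741 g is Fe.
So Fe makes up 35.741/220.960 = 0.1618 of the mass, i.e. 16.18%.

16.18 wt%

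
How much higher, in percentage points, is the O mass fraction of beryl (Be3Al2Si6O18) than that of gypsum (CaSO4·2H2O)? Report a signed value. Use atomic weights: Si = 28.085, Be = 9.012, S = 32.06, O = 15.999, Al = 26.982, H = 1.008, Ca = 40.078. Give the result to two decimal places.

-2.18 percentage points

M(Be3Al2Si6O18) = 537.492 g/mol, so wt% O = 287.982/537.492 × 100 = 53.58%.
M(CaSO4·2H2O) = 172.164 g/mol, so wt% O = 95.994/172.164 × 100 = 55.76%.
53.58 − 55.76 = -2.18 pp.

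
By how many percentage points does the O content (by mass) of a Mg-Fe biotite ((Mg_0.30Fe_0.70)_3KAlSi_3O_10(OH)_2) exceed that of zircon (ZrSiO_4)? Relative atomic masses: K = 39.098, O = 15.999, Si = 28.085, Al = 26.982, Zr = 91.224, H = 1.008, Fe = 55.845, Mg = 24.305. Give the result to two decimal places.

O in (Mg_0.30Fe_0.70)_3KAlSi_3O_10(OH)_2: molar mass 483.488 g/mol; 12×15.999 = 191.988 g → 39.71 wt%.
O in ZrSiO_4: molar mass 183.305 g/mol; 4×15.999 = 63.996 g → 34.91 wt%.
Difference = 39.71 − 34.91 = 4.80 percentage points.

4.80 percentage points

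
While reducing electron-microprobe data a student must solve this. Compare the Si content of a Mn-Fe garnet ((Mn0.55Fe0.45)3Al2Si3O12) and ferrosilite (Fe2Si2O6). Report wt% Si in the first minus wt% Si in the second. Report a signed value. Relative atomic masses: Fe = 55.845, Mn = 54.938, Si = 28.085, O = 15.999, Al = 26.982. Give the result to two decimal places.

Si in (Mn0.55Fe0.45)3Al2Si3O12: molar mass 496.245 g/mol; 3×28.085 = 84.255 g → 16.98 wt%.
Si in Fe2Si2O6: molar mass 263.854 g/mol; 2×28.085 = 56.170 g → 21.29 wt%.
Difference = 16.98 − 21.29 = -4.31 percentage points.

-4.31 percentage points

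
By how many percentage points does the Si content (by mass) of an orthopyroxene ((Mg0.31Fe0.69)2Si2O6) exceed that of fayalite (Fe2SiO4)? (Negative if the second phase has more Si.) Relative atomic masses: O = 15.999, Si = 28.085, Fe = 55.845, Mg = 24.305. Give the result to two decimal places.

M((Mg0.31Fe0.69)2Si2O6) = 244.299 g/mol, so wt% Si = 56.170/244.299 × 100 = 22.99%.
M(Fe2SiO4) = 203.771 g/mol, so wt% Si = 28.085/203.771 × 100 = 13.78%.
22.99 − 13.78 = 9.21 pp.

9.21 percentage points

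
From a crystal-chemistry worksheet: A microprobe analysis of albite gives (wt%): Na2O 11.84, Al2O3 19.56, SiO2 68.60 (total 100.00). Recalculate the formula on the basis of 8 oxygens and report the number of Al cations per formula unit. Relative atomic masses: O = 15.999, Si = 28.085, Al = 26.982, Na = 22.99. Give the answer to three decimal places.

Na2O: 11.84/61.979 = 0.19103 mol → 0.38206 mol Na, 0.19103 mol O.
Al2O3: 19.56/101.961 = 0.19184 mol → 0.38368 mol Al, 0.57552 mol O.
SiO2: 68.60/60.083 = 1.14175 mol → 1.14175 mol Si, 2.28350 mol O.
Total oxygen = 3.05005 mol. Normalization factor = 8/3.05005 = 2.62291.
Al per 8 O = 0.38368 × 2.62291 = 1.006.

1.006 Al apfu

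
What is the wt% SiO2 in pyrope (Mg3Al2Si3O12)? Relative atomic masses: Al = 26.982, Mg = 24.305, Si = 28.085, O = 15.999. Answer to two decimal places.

Molar mass of Mg3Al2Si3O12 = 3·24.305 + 2·26.982 + 3·28.085 + 12·15.999 = 403.122 g/mol.
Each formula unit contains 3 Si, equivalent to 3/1 = 3.0000 mol SiO2.
M(SiO2) = 1×28.085 + 2×15.999 = 60.083 g/mol.
Mass of SiO2 per formula unit = 3.0000 × 60.083 = 180.249 g.
SiO2 wt% = 180.249 / 403.122 × 100 = 44.71%.

44.71 wt%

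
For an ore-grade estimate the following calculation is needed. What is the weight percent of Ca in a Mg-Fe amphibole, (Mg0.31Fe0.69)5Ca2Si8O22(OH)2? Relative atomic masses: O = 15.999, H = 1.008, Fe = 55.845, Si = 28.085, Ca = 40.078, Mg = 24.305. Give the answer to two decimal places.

8.70 wt%

M((Mg0.31Fe0.69)5Ca2Si8O22(OH)2) = 921.166 g/mol.
Ca contributes 2 × 40.078 = 80.156 g per mole.
80.156/921.166 = 0.0870 → 8.70%.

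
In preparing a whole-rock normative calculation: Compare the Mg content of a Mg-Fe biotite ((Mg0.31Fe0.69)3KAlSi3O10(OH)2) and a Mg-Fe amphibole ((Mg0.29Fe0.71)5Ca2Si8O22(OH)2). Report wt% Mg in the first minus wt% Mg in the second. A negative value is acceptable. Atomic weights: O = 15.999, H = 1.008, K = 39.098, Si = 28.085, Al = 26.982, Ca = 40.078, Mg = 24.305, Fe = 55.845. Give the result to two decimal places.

0.87 percentage points

M((Mg0.31Fe0.69)3KAlSi3O10(OH)2) = 482.542 g/mol, so wt% Mg = 22.604/482.542 × 100 = 4.68%.
M((Mg0.29Fe0.71)5Ca2Si8O22(OH)2) = 924.320 g/mol, so wt% Mg = 35.242/924.320 × 100 = 3.81%.
4.68 − 3.81 = 0.87 pp.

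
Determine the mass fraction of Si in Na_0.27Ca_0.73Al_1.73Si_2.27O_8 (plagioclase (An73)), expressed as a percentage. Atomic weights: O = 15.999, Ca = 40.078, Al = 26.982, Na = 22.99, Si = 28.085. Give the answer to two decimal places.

Formula mass = 0.27*22.99 + 0.73*40.078 + 1.73*26.982 + 2.27*28.085 + 8*15.999 = 273.888 g/mol, of which 63.753 g is Si.
So Si makes up 63.753/273.888 = 0.2328 of the mass, i.e. 23.28%.

23.28 mass %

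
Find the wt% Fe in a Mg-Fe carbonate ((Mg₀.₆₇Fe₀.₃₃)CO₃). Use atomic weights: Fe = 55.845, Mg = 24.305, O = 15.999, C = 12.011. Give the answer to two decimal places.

19.46 weight percent

Molar mass of (Mg₀.₆₇Fe₀.₃₃)CO₃: 0.67·24.305 + 0.33·55.845 + 1·12.011 + 3·15.999 = 94.721 g/mol.
Mass of Fe per formula unit: 0.33 × 55.845 = 18.429 g.
Weight fraction Fe = 18.429 / 94.721 = 0.1946.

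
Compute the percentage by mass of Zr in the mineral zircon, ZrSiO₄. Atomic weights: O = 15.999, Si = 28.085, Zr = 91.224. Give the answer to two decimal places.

M(ZrSiO₄) = 183.305 g/mol.
Zr contributes 1 × 91.224 = 91.224 g per mole.
91.224/183.305 = 0.4977 → 49.77%.

49.77 weight percent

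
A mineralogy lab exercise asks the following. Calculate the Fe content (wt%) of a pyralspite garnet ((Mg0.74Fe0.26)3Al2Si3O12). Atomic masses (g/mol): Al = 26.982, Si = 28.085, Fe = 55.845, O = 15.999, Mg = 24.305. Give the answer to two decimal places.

M((Mg0.74Fe0.26)3Al2Si3O12) = 427.723 g/mol.
Fe contributes 0.78 × 55.845 = 43.559 g per mole.
43.559/427.723 = 0.1018 → 10.18%.

10.18 wt%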